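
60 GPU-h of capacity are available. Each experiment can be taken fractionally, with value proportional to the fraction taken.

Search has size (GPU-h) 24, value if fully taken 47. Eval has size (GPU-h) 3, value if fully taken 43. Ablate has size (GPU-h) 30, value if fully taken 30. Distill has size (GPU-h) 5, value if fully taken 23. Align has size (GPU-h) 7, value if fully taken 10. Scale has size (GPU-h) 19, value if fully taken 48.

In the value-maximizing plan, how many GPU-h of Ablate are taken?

Rank by value-to-size ratio: Eval 43/3≈14.3, Distill 23/5≈4.6, Scale 48/19≈2.53, Search 47/24≈1.96, Align 10/7≈1.43, Ablate 30/30≈1.
Take all of Eval (3 GPU-h, value 43) — 57 GPU-h left.
All 5 GPU-h of Distill fit (value 23) — 52 remain.
Scale: take in full, 19 GPU-h for value 48 — 33 left.
Search: take in full, 24 GPU-h for value 47 — 9 left.
All 7 GPU-h of Align fit (value 10) — 2 remain.
Only 2 GPU-h remain; take 2/30 of Ablate for value 30×2/30 = 2.

2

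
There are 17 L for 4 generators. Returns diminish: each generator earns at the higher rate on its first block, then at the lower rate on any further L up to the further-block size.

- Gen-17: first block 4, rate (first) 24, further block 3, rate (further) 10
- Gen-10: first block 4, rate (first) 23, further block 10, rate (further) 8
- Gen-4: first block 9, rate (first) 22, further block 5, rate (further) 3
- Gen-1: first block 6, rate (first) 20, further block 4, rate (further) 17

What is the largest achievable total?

386

Order all 8 blocks by rate: Gen-17/T1 24 > Gen-10/T1 23 > Gen-4/T1 22 > Gen-1/T1 20 > Gen-1/T2 17 > Gen-17/T2 10 > Gen-10/T2 8 > Gen-4/T2 3.
Gen-17 T1 at 24: fill all 4 → 13 left.
Gen-10/T1 (23): +4 → 9 left.
Fill Gen-4 T1 block (9 at 22) → 0 left.
Total = 24×4 + 23×4 + 22×9 = 386.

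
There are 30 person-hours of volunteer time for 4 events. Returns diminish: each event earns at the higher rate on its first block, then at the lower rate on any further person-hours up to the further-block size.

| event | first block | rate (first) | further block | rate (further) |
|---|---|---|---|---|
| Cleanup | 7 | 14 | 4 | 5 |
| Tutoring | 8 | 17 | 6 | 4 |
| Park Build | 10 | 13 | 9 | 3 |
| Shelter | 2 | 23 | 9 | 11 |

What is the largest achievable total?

443

Treat each block as its own option and order by rate: Shelter/T1 23 > Tutoring/T1 17 > Cleanup/T1 14 > Park Build/T1 13 > Shelter/T2 11 > Cleanup/T2 5 > Tutoring/T2 4 > Park Build/T2 3.
Fill Shelter T1 block (2 at 23) ; 28 left.
Fill Tutoring T1 block (8 at 17) ; 20 left.
Cleanup/T1 (14): +7 ; 13 left.
Fill Park Build T1 block (10 at 13) ; 3 left.
Shelter/T2: +3 of 9 at 11; pool empty.
Total = 23×2 + 17×8 + 14×7 + 13×10 + 11×3 = 443.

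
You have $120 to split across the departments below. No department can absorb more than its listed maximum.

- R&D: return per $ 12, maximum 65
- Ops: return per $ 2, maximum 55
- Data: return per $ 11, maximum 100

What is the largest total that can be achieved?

1385

Rank by return per $: R&D 12 > Data 11 > Ops 2.
Give R&D 65 to hit its cap of 65 → 55 left.
Only 55 left; Data takes them to reach 55.
Total = 12×65 + 11×55 = 1385.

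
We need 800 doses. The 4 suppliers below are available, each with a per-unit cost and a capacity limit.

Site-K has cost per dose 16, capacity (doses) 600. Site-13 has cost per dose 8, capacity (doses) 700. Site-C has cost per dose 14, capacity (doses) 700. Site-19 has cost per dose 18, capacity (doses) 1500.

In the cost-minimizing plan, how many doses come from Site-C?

100

Fill from the cheapest supplier first.
Take 700 from Site-13 at 8 ; need 100 more.
Site-C (14): take the remaining 100 ; done.
Site-K, Site-19: unused.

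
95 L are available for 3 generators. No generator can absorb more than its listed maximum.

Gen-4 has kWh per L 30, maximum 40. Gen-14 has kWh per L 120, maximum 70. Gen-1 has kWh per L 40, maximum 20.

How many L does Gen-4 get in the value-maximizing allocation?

Highest kWh per L first: Gen-14 120 > Gen-1 40 > Gen-4 30.
Gen-14 takes 70 to reach its cap of 70 → 25 left.
Gen-1: +20 to 20 (cap) → 5 left.
Gen-4 has room for 40 but only 5 remain, so it gets 5.

5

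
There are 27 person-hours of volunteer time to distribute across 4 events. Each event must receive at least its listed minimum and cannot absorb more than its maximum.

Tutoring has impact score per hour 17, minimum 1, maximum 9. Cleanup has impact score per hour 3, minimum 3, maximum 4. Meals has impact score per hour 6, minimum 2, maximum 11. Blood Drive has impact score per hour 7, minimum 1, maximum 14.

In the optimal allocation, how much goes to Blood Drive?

Meeting every minimum uses 1+3+2+1 = 7 person-hours, leaving 20.
Highest impact score per hour first: Tutoring 17 > Blood Drive 7 > Meals 6 > Cleanup 3.
Tutoring: +8 to 9 (cap) ; 12 left.
Blood Drive has room for 13 more but only 12 remain, so it gets 13.

13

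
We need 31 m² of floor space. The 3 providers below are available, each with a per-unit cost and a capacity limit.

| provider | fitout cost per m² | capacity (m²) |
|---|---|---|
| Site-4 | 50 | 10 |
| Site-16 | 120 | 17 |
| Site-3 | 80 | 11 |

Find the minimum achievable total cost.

2580

Use providers in increasing cost order.
Take 10 from Site-4 at 50 ; need 21 more.
Take 11 from Site-3 at 80 ; need 10 more.
Site-16 at 120: take 10 of its 17 ; requirement met.
Cost = 10×50 + 11×80 + 10×120 = 2580.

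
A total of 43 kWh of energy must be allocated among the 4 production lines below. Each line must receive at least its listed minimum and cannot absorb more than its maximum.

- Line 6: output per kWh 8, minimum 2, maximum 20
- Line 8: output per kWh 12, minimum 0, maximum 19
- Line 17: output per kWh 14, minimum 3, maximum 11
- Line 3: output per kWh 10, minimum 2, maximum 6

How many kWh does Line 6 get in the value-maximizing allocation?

7

Meeting every minimum uses 2+0+3+2 = 7 kWh, leaving 36.
Highest output per kWh first: Line 17 14 > Line 8 12 > Line 3 10 > Line 6 8.
Line 17: +8 to 11 (cap) ; 28 left.
Give Line 8 19 more to hit its cap of 19 ; 9 left.
Line 3 takes 4 more to reach its cap of 6 ; 5 left.
Only 5 left; Line 6 takes them to reach 7.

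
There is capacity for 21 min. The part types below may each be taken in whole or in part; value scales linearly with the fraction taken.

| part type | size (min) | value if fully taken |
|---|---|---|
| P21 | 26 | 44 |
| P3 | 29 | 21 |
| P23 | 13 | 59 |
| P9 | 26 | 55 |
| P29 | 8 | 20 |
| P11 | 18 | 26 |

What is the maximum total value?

Best value per unit of size first: P23 59/13≈4.54, P29 20/8≈2.5, P9 55/26≈2.12, P21 44/26≈1.69, P11 26/18≈1.44, P3 21/29≈0.724.
All 13 min of P23 fit (value 59) ; 8 remain.
All 8 min of P29 fit (value 20) ; 0 remain.
Total value = 79.

79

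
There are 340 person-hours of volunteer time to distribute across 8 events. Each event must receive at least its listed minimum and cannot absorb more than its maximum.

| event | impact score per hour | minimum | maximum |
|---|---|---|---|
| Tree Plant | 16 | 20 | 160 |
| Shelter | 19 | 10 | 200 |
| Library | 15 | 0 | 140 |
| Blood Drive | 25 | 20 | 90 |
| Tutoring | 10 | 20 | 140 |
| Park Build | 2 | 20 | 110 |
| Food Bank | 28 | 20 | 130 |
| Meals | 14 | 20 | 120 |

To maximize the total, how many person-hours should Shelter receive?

40

Meeting every minimum uses 20+10+0+20+20+20+20+20 = 130 person-hours, leaving 210.
Highest impact score per hour first: Food Bank 28 > Blood Drive 25 > Shelter 19 > Tree Plant 16 > Library 15 > Meals 14 > Tutoring 10 > Park Build 2.
Food Bank takes 110 more to reach its cap of 130 → 100 left.
Give Blood Drive 70 more to hit its cap of 90 → 30 left.
Shelter has room for 190 more but only 30 remain, so it gets 40.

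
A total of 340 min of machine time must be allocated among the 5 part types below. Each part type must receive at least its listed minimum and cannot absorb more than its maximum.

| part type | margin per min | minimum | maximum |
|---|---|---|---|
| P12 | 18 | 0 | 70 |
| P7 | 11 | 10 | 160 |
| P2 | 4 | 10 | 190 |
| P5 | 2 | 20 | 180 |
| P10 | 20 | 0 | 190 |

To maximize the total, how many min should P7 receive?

50

Meeting every minimum uses 0+10+10+20+0 = 40 min, leaving 300.
Rank by margin per min: P10 20 > P12 18 > P7 11 > P2 4 > P5 2.
P10 takes 190 more to reach its cap of 190 → 110 left.
P12: +70 to 70 (cap) → 40 left.
Only 40 left; P7 takes them to reach 50.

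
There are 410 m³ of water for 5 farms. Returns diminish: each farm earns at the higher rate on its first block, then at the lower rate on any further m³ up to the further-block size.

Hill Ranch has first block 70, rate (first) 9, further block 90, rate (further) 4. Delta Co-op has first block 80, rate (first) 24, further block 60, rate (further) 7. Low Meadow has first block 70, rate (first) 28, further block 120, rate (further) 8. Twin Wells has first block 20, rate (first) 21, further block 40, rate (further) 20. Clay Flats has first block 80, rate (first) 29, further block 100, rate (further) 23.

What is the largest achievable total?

Treat each block as its own option and order by rate: Clay Flats/T1 29 > Low Meadow/T1 28 > Delta Co-op/T1 24 > Clay Flats/T2 23 > Twin Wells/T1 21 > Twin Wells/T2 20 > Hill Ranch/T1 9 > Low Meadow/T2 8 > Delta Co-op/T2 7 > Hill Ranch/T2 4.
Clay Flats/T1 (29): +80 — 330 left.
Fill Low Meadow T1 block (70 at 28) — 260 left.
Delta Co-op T1 at 24: fill all 80 — 180 left.
Fill Clay Flats T2 block (100 at 23) — 80 left.
Twin Wells T1 at 21: fill all 20 — 60 left.
Twin Wells T2 at 20: fill all 40 — 20 left.
20 remain; put them into Hill Ranch T1 at 9.
Total = 29×80 + 28×70 + 24×80 + 23×100 + 21×20 + 20×40 + 9×20 = 9900.

9900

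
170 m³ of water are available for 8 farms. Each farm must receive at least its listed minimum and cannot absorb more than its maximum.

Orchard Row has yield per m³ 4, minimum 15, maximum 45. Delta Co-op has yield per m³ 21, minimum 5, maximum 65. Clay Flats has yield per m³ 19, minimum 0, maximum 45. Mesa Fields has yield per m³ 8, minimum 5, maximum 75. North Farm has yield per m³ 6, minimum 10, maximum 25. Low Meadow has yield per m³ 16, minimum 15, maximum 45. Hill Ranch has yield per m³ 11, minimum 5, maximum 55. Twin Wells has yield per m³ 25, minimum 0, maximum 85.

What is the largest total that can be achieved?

3315

Meeting every minimum uses 15+5+0+5+10+15+5+0 = 55 m³, leaving 115.
Highest yield per m³ first: Twin Wells 25 > Delta Co-op 21 > Clay Flats 19 > Low Meadow 16 > Hill Ranch 11 > Mesa Fields 8 > North Farm 6 > Orchard Row 4.
Twin Wells: +85 to 85 (cap) — 30 left.
Only 30 left; Delta Co-op takes them to reach 35.
Total = 4×15 + 21×35 + 8×5 + 6×10 + 16×15 + 11×5 + 25×85 = 3315.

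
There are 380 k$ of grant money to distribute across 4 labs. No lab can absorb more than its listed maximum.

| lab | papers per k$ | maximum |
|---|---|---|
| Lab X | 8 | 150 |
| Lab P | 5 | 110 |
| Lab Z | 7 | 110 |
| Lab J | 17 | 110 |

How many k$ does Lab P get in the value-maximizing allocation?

Highest papers per k$ first: Lab J 17 > Lab X 8 > Lab Z 7 > Lab P 5.
Give Lab J 110 to hit its cap of 110 ; 270 left.
Lab X takes 150 to reach its cap of 150 ; 120 left.
Lab Z takes 110 to reach its cap of 110 ; 10 left.
Lab P has room for 110 but only 10 remain, so it gets 10.

10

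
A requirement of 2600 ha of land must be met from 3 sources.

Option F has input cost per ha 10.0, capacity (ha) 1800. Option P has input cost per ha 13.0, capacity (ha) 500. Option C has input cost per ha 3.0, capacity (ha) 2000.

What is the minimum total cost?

12000

Cheapest first:
Option C (3.0): use full 2000 → 600 ha to go.
Option F at 10.0: take 600 of its 1800 → requirement met.
Option P: unused.
Cost = 2000×3.0 + 600×10.0 = 12000.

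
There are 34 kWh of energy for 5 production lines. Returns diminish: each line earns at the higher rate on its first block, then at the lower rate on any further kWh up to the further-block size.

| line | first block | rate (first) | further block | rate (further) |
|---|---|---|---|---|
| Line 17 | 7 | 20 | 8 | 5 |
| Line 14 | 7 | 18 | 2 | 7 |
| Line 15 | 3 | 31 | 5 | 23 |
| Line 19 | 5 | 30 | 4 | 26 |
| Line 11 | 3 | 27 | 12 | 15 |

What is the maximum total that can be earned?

Treat each block as its own option and order by rate: Line 15/tier1 31 > Line 19/tier1 30 > Line 11/tier1 27 > Line 19/tier2 26 > Line 15/tier2 23 > Line 17/tier1 20 > Line 14/tier1 18 > Line 11/tier2 15 > Line 14/tier2 7 > Line 17/tier2 5.
Fill Line 15 tier1 block (3 at 31) ; 31 left.
Line 19 tier1 at 30: fill all 5 ; 26 left.
Line 11 tier1 at 27: fill all 3 ; 23 left.
Line 19 tier2 at 26: fill all 4 ; 19 left.
Line 15/tier2 (23): +5 ; 14 left.
Line 17 tier1 at 20: fill all 7 ; 7 left.
Fill Line 14 tier1 block (7 at 18) ; 0 left.
Total = 31×3 + 30×5 + 27×3 + 26×4 + 23×5 + 20×7 + 18×7 = 809.

809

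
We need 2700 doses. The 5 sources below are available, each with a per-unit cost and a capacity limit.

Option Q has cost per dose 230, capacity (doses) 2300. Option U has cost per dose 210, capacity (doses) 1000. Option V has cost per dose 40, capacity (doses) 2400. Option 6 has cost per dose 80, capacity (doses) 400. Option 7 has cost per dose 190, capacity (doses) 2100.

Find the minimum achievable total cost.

120000

Fill from the cheapest source first.
Option V at 40: take all 2400 doses — 300 still needed.
Option 6 at 80: take 300 of its 400 — requirement met.
Option 7, Option U, Option Q: unused.
Cost = 2400×40 + 300×80 = 120000.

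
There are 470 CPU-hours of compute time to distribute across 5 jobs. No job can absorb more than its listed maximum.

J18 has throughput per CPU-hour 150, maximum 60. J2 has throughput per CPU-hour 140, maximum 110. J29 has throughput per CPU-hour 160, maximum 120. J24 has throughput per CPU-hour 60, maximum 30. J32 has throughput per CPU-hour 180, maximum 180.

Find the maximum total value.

76000

Rank by throughput per CPU-hour: J32 180 > J29 160 > J18 150 > J2 140 > J24 60.
J32: +180 to 180 (cap) — 290 left.
Give J29 120 to hit its cap of 120 — 170 left.
Give J18 60 to hit its cap of 60 — 110 left.
Give J2 110 to hit its cap of 110 — 0 left.
Total = 150×60 + 140×110 + 160×120 + 180×180 = 76000.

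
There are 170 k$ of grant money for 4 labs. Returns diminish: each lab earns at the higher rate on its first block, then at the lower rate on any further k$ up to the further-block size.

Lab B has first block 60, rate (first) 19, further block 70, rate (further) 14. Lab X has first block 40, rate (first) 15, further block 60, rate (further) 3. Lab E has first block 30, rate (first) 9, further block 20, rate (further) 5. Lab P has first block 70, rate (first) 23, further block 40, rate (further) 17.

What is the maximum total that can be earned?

Rank every tier by rate: Lab P/first 23 > Lab B/first 19 > Lab P/second 17 > Lab X/first 15 > Lab B/second 14 > Lab E/first 9 > Lab E/second 5 > Lab X/second 3.
Fill Lab P first block (70 at 23) ; 100 left.
Lab B first at 19: fill all 60 ; 40 left.
Fill Lab P second block (40 at 17) ; 0 left.
Total = 23×70 + 19×60 + 17×40 = 3430.

3430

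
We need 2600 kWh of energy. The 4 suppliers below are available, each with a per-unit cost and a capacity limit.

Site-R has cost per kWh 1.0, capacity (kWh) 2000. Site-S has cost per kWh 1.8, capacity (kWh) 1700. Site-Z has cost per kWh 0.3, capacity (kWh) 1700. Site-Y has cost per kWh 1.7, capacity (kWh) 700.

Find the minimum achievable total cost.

Use suppliers in increasing cost order.
Site-Z at 0.3: take all 1700 kWh → 900 still needed.
Site-R (1.0): take the remaining 900 → done.
Site-Y, Site-S: unused.
Cost = 1700×0.3 + 900×1.0 = 1410.

1410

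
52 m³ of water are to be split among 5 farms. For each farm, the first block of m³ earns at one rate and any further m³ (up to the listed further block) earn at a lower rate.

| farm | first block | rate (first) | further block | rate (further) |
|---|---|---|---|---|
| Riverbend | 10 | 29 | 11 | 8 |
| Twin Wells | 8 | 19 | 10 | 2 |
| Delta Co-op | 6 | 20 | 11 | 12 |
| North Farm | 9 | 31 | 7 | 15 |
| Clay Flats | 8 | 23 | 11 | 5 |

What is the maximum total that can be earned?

1178

Rank every tier by rate: North Farm/first 31 > Riverbend/first 29 > Clay Flats/first 23 > Delta Co-op/first 20 > Twin Wells/first 19 > North Farm/second 15 > Delta Co-op/second 12 > Riverbend/second 8 > Clay Flats/second 5 > Twin Wells/second 2.
North Farm/first (31): +9 ; 43 left.
Riverbend/first (29): +10 ; 33 left.
Clay Flats/first (23): +8 ; 25 left.
Delta Co-op first at 20: fill all 6 ; 19 left.
Twin Wells first at 19: fill all 8 ; 11 left.
North Farm second at 15: fill all 7 ; 4 left.
4 remain; put them into Delta Co-op second at 12.
Total = 31×9 + 29×10 + 23×8 + 20×6 + 19×8 + 15×7 + 12×4 = 1178.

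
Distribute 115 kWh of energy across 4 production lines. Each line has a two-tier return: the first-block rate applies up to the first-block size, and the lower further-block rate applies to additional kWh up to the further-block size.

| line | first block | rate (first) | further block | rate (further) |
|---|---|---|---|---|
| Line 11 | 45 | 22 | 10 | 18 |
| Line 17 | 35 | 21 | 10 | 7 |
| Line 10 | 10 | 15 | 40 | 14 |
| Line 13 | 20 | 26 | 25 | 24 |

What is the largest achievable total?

Treat each block as its own option and order by rate: Line 13/tier1 26 > Line 13/tier2 24 > Line 11/tier1 22 > Line 17/tier1 21 > Line 11/tier2 18 > Line 10/tier1 15 > Line 10/tier2 14 > Line 17/tier2 7.
Fill Line 13 tier1 block (20 at 26) → 95 left.
Line 13/tier2 (24): +25 → 70 left.
Line 11/tier1 (22): +45 → 25 left.
25 remain; put them into Line 17 tier1 at 21.
Total = 26×20 + 24×25 + 22×45 + 21×25 = 2635.

2635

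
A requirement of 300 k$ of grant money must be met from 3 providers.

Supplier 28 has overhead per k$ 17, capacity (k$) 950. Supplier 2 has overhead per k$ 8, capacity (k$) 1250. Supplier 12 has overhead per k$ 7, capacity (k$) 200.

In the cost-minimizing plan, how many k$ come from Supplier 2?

100

Fill from the cheapest provider first.
Take 200 from Supplier 12 at 7 → need 100 more.
Take 100 from Supplier 2 at 8 to finish.
Supplier 28: unused.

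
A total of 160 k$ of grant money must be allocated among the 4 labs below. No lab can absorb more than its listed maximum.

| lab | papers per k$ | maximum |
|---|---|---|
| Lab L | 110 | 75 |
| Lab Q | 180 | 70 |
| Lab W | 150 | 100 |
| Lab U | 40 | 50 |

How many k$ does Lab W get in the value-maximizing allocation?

Order the labs by papers per k$: Lab Q 180 > Lab W 150 > Lab L 110 > Lab U 40.
Give Lab Q 70 to hit its cap of 70 → 90 left.
Only 90 left; Lab W takes them to reach 90.

90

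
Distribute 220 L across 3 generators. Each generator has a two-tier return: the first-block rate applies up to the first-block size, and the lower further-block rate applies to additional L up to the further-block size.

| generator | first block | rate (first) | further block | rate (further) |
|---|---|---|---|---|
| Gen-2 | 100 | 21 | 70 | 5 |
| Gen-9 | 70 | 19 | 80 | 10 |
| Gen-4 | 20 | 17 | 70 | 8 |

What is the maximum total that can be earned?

Treat each block as its own option and order by rate: Gen-2/tier1 21 > Gen-9/tier1 19 > Gen-4/tier1 17 > Gen-9/tier2 10 > Gen-4/tier2 8 > Gen-2/tier2 5.
Gen-2/tier1 (21): +100 → 120 left.
Gen-9 tier1 at 19: fill all 70 → 50 left.
Gen-4 tier1 at 17: fill all 20 → 30 left.
30 remain; put them into Gen-9 tier2 at 10.
Total = 21×100 + 19×70 + 17×20 + 10×30 = 4070.

4070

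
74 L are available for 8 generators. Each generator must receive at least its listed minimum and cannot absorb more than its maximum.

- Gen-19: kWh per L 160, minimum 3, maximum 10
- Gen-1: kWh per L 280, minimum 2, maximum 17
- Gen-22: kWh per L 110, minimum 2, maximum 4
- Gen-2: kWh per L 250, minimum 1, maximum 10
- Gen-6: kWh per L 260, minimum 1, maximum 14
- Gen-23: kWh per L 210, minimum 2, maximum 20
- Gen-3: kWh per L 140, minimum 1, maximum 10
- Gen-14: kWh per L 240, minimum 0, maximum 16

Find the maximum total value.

Meeting every minimum uses 3+2+2+1+1+2+1+0 = 12 L, leaving 62.
Rank by kWh per L: Gen-1 280 > Gen-6 260 > Gen-2 250 > Gen-14 240 > Gen-23 210 > Gen-19 160 > Gen-3 140 > Gen-22 110.
Give Gen-1 15 more to hit its cap of 17 → 47 left.
Gen-6: +13 to 14 (cap) → 34 left.
Gen-2: +9 to 10 (cap) → 25 left.
Gen-14: +16 to 16 (cap) → 9 left.
Only 9 left; Gen-23 takes them to reach 11.
Total = 160×3 + 280×17 + 110×2 + 250×10 + 260×14 + 210×11 + 140×1 + 240×16 = 17890.

17890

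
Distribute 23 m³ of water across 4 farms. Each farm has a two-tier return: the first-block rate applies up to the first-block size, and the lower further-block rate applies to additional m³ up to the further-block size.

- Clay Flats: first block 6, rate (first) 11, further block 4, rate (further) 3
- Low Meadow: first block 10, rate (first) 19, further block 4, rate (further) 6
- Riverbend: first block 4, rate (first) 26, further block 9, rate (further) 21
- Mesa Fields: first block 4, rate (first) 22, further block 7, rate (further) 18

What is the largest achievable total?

Order all 8 blocks by rate: Riverbend/tier1 26 > Mesa Fields/tier1 22 > Riverbend/tier2 21 > Low Meadow/tier1 19 > Mesa Fields/tier2 18 > Clay Flats/tier1 11 > Low Meadow/tier2 6 > Clay Flats/tier2 3.
Fill Riverbend tier1 block (4 at 26) ; 19 left.
Mesa Fields tier1 at 22: fill all 4 ; 15 left.
Fill Riverbend tier2 block (9 at 21) ; 6 left.
Low Meadow/tier1: +6 of 10 at 19; pool empty.
Total = 26×4 + 22×4 + 21×9 + 19×6 = 495.

495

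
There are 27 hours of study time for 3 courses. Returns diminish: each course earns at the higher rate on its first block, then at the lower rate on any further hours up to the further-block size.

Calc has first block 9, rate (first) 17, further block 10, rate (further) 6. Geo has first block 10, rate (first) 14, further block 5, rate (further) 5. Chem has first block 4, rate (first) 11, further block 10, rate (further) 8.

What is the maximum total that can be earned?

369

Order all 6 blocks by rate: Calc/tier1 17 > Geo/tier1 14 > Chem/tier1 11 > Chem/tier2 8 > Calc/tier2 6 > Geo/tier2 5.
Calc tier1 at 17: fill all 9 → 18 left.
Geo/tier1 (14): +10 → 8 left.
Fill Chem tier1 block (4 at 11) → 4 left.
4 remain; put them into Chem tier2 at 8.
Total = 17×9 + 14×10 + 11×4 + 8×4 = 369.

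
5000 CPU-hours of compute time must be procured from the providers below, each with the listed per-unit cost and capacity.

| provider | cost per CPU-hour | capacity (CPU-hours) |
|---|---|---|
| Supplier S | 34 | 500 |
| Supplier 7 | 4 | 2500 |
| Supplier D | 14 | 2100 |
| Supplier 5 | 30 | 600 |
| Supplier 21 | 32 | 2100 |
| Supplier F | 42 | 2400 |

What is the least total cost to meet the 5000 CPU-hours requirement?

51400

Fill from the cheapest provider first.
Supplier 7 (4): use full 2500 ; 2500 CPU-hours to go.
Supplier D at 14: take all 2100 CPU-hours ; 400 still needed.
Supplier 5 at 30: take 400 of its 600 ; requirement met.
Supplier 21, Supplier S, Supplier F: unused.
Cost = 2500×4 + 2100×14 + 400×30 = 51400.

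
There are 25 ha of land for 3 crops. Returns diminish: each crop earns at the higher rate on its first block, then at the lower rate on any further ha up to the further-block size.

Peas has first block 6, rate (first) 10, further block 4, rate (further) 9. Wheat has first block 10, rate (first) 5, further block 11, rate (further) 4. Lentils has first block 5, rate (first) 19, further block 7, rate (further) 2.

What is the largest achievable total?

Treat each block as its own option and order by rate: Lentils/first 19 > Peas/first 10 > Peas/second 9 > Wheat/first 5 > Wheat/second 4 > Lentils/second 2.
Fill Lentils first block (5 at 19) → 20 left.
Peas/first (10): +6 → 14 left.
Peas/second (9): +4 → 10 left.
Wheat/first (5): +10 → 0 left.
Total = 19×5 + 10×6 + 9×4 + 5×10 = 241.

241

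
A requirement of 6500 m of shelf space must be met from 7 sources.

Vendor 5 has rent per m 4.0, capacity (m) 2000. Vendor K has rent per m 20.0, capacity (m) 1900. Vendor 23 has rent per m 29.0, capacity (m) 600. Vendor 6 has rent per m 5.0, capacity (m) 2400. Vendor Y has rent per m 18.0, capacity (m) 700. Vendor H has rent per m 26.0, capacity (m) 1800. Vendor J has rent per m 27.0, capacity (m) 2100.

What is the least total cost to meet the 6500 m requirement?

Cheapest first:
Vendor 5 (4.0): use full 2000 → 4500 m to go.
Vendor 6 at 5.0: take all 2400 m → 2100 still needed.
Vendor Y (18.0): use full 700 → 1400 m to go.
Take 1400 from Vendor K at 20.0 to finish.
Vendor H, Vendor J, Vendor 23: unused.
Cost = 2000×4.0 + 2400×5.0 + 700×18.0 + 1400×20.0 = 60600.

60600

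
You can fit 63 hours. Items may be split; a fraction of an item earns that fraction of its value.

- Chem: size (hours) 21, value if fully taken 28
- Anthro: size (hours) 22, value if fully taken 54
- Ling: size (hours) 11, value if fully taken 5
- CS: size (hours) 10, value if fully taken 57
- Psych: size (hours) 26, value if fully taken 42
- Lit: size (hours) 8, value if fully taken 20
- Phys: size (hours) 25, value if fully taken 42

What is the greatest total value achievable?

Rank by value-to-size ratio: CS 57/10≈5.7, Lit 20/8≈2.5, Anthro 54/22≈2.45, Phys 42/25≈1.68, Psych 42/26≈1.62, Chem 28/21≈1.33, Ling 5/11≈0.455.
CS: take in full, 10 hours for value 57 ; 53 left.
All 8 hours of Lit fit (value 20) ; 45 remain.
Anthro: take in full, 22 hours for value 54 ; 23 left.
Fill the last 23 hours with part of Phys: 23/25 of it earns 38.64.
Total value = 169.64.

169.64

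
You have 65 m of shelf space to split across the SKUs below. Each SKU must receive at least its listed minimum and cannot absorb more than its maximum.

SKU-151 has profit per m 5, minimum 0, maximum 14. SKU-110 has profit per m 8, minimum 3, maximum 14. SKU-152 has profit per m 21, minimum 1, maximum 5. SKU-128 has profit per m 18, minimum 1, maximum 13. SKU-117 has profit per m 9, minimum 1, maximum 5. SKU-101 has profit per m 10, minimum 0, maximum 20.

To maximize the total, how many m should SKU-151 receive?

Meeting every minimum uses 0+3+1+1+1+0 = 6 m, leaving 59.
Order the SKUs by profit per m: SKU-152 21 > SKU-128 18 > SKU-101 10 > SKU-117 9 > SKU-110 8 > SKU-151 5.
SKU-152 takes 4 more to reach its cap of 5 → 55 left.
Give SKU-128 12 more to hit its cap of 13 → 43 left.
SKU-101 takes 20 more to reach its cap of 20 → 23 left.
SKU-117 takes 4 more to reach its cap of 5 → 19 left.
SKU-110: +11 to 14 (cap) → 8 left.
SKU-151: +8 (room for 14) → 8. Pool exhausted.

8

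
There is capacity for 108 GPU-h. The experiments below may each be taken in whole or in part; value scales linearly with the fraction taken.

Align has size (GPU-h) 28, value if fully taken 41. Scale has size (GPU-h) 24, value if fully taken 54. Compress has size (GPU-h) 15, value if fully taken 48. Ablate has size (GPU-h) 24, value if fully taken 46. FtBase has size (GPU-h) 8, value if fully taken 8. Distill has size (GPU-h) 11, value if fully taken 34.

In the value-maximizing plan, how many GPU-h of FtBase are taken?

Sort by value density: Compress 48/15≈3.2, Distill 34/11≈3.09, Scale 54/24≈2.25, Ablate 46/24≈1.92, Align 41/28≈1.46, FtBase 8/8≈1.
All 15 GPU-h of Compress fit (value 48) — 93 remain.
Take all of Distill (11 GPU-h, value 34) — 82 GPU-h left.
Take all of Scale (24 GPU-h, value 54) — 58 GPU-h left.
Take all of Ablate (24 GPU-h, value 46) — 34 GPU-h left.
Take all of Align (28 GPU-h, value 41) — 6 GPU-h left.
Only 6 GPU-h remain; take 6/8 of FtBase for value 8×6/8 = 6.

6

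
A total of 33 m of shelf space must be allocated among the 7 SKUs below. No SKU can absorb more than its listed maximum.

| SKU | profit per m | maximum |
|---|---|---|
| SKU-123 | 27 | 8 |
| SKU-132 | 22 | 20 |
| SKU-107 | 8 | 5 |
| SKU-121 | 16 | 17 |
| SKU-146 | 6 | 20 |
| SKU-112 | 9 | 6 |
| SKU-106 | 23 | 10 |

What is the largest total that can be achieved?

Order the SKUs by profit per m: SKU-123 27 > SKU-106 23 > SKU-132 22 > SKU-121 16 > SKU-112 9 > SKU-107 8 > SKU-146 6.
Give SKU-123 8 to hit its cap of 8 ; 25 left.
Give SKU-106 10 to hit its cap of 10 ; 15 left.
SKU-132 has room for 20 but only 15 remain, so it gets 15.
Total = 27×8 + 22×15 + 23×10 = 776.

776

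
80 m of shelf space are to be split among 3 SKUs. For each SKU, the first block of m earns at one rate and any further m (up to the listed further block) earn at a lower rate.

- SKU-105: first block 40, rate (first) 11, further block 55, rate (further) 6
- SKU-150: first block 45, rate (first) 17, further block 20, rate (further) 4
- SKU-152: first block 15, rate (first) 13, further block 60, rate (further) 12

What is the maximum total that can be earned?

1200

Rank every tier by rate: SKU-150/first 17 > SKU-152/first 13 > SKU-152/second 12 > SKU-105/first 11 > SKU-105/second 6 > SKU-150/second 4.
SKU-150/first (17): +45 — 35 left.
Fill SKU-152 first block (15 at 13) — 20 left.
SKU-152 second at 12: only 20 left, fill 20.
Total = 17×45 + 13×15 + 12×20 = 1200.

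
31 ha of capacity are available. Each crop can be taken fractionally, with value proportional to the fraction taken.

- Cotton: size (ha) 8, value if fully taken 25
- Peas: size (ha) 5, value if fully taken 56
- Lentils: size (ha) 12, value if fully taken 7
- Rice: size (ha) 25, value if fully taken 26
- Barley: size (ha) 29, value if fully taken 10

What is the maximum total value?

Rank by value-to-size ratio: Peas 56/5≈11.2, Cotton 25/8≈3.12, Rice 26/25≈1.04, Lentils 7/12≈0.583, Barley 10/29≈0.345.
Peas: take in full, 5 ha for value 56 ; 26 left.
All 8 ha of Cotton fit (value 25) ; 18 remain.
Only 18 ha remain; take 18/25 of Rice for value 26×18/25 = 18.72.
Total value = 99.72.

99.72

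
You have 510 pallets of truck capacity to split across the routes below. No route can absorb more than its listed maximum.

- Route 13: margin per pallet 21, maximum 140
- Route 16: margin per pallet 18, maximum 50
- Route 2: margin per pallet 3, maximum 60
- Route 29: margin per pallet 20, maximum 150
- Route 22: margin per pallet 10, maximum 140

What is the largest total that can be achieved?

8330

Rank by margin per pallet: Route 13 21 > Route 29 20 > Route 16 18 > Route 22 10 > Route 2 3.
Route 13 takes 140 to reach its cap of 140 → 370 left.
Route 29: +150 to 150 (cap) → 220 left.
Route 16: +50 to 50 (cap) → 170 left.
Give Route 22 140 to hit its cap of 140 → 30 left.
Only 30 left; Route 2 takes them to reach 30.
Total = 21×140 + 18×50 + 3×30 + 20×150 + 10×140 = 8330.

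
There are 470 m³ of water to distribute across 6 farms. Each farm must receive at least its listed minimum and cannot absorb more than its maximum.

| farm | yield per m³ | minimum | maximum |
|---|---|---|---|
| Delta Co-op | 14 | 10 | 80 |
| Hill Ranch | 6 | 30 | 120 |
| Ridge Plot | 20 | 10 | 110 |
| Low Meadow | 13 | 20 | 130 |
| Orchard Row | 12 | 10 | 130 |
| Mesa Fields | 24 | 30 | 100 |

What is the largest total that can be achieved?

Meeting every minimum uses 10+30+10+20+10+30 = 110 m³, leaving 360.
Order the farms by yield per m³: Mesa Fields 24 > Ridge Plot 20 > Delta Co-op 14 > Low Meadow 13 > Orchard Row 12 > Hill Ranch 6.
Give Mesa Fields 70 more to hit its cap of 100 — 290 left.
Ridge Plot: +100 to 110 (cap) — 190 left.
Delta Co-op: +70 to 80 (cap) — 120 left.
Low Meadow takes 110 more to reach its cap of 130 — 10 left.
Only 10 left; Orchard Row takes them to reach 20.
Total = 14×80 + 6×30 + 20×110 + 13×130 + 12×20 + 24×100 = 7830.

7830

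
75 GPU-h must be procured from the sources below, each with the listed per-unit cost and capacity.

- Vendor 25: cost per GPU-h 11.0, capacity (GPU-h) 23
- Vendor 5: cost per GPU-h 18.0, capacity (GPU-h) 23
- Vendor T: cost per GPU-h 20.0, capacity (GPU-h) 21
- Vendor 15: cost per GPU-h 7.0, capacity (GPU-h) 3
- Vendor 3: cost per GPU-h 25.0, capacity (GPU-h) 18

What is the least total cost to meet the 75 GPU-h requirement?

1233

Cheapest first:
Take 3 from Vendor 15 at 7.0 ; need 72 more.
Vendor 25 at 11.0: take all 23 GPU-h ; 49 still needed.
Vendor 5 (18.0): use full 23 ; 26 GPU-h to go.
Take 21 from Vendor T at 20.0 ; need 5 more.
Vendor 3 (25.0): take the remaining 5 ; done.
Cost = 3×7.0 + 23×11.0 + 23×18.0 + 21×20.0 + 5×25.0 = 1233.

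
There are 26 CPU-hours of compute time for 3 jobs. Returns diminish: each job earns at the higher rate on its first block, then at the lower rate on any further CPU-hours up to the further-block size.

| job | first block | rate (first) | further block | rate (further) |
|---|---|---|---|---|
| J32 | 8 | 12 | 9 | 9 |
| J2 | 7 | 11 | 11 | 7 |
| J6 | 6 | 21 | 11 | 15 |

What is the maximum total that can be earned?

Order all 6 blocks by rate: J6/first 21 > J6/second 15 > J32/first 12 > J2/first 11 > J32/second 9 > J2/second 7.
J6 first at 21: fill all 6 ; 20 left.
Fill J6 second block (11 at 15) ; 9 left.
J32 first at 12: fill all 8 ; 1 left.
J2 first at 11: only 1 left, fill 1.
Total = 21×6 + 15×11 + 12×8 + 11×1 = 398.

398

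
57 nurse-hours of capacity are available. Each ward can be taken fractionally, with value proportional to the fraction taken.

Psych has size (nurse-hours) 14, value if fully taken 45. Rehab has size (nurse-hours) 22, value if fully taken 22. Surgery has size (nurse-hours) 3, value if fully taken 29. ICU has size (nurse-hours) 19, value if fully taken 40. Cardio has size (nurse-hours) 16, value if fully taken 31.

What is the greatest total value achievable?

Best value per unit of size first: Surgery 29/3≈9.67, Psych 45/14≈3.21, ICU 40/19≈2.11, Cardio 31/16≈1.94, Rehab 22/22≈1.
Take all of Surgery (3 nurse-hours, value 29) — 54 nurse-hours left.
Psych: take in full, 14 nurse-hours for value 45 — 40 left.
All 19 nurse-hours of ICU fit (value 40) — 21 remain.
All 16 nurse-hours of Cardio fit (value 31) — 5 remain.
Only 5 nurse-hours remain; take 5/22 of Rehab for value 22×5/22 = 5.
Total value = 150.

150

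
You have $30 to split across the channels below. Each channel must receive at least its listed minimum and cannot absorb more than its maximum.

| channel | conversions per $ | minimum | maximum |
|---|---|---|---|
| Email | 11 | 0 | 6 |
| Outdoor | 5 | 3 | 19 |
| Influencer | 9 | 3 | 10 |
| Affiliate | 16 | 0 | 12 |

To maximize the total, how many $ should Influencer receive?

9

Meeting every minimum uses 0+3+3+0 = 6 $, leaving 24.
Order the channels by conversions per $: Affiliate 16 > Email 11 > Influencer 9 > Outdoor 5.
Affiliate: +12 to 12 (cap) → 12 left.
Email: +6 to 6 (cap) → 6 left.
Only 6 left; Influencer takes them to reach 9.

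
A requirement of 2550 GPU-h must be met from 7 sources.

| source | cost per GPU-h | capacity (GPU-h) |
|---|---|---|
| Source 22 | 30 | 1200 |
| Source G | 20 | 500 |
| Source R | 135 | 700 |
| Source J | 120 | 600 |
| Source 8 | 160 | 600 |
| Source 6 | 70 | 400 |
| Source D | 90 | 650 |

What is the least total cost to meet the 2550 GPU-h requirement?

114500

Cheapest first:
Source G (20): use full 500 → 2050 GPU-h to go.
Source 22 (30): use full 1200 → 850 GPU-h to go.
Take 400 from Source 6 at 70 → need 450 more.
Take 450 from Source D at 90 to finish.
Source J, Source R, Source 8: unused.
Cost = 500×20 + 1200×30 + 400×70 + 450×90 = 114500.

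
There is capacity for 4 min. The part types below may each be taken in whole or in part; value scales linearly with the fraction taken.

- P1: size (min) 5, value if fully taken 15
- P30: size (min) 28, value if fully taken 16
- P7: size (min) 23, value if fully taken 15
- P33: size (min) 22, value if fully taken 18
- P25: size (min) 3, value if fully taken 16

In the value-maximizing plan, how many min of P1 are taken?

Best value per unit of size first: P25 16/3≈5.33, P1 15/5≈3, P33 18/22≈0.818, P7 15/23≈0.652, P30 16/28≈0.571.
P25: take in full, 3 min for value 16 — 1 left.
1 min left: a 1/5 share of P1 gives 15×1/5 = 3.

1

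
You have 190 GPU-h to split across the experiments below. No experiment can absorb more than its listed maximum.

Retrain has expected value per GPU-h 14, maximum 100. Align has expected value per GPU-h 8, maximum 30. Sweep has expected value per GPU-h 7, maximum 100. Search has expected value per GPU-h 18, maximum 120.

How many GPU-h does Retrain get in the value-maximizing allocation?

Highest expected value per GPU-h first: Search 18 > Retrain 14 > Align 8 > Sweep 7.
Give Search 120 to hit its cap of 120 — 70 left.
Retrain: +70 (room for 100) → 70. Pool exhausted.

70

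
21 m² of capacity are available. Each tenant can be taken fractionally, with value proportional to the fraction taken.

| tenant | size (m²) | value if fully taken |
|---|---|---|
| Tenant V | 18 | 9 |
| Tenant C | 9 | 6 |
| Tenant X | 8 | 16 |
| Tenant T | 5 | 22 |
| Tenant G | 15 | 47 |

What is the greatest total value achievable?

Sort by value density: Tenant T 22/5≈4.4, Tenant G 47/15≈3.13, Tenant X 16/8≈2, Tenant C 6/9≈0.667, Tenant V 9/18≈0.5.
All 5 m² of Tenant T fit (value 22) ; 16 remain.
All 15 m² of Tenant G fit (value 47) ; 1 remain.
Fill the last 1 m² with part of Tenant X: 1/8 of it earns 2.
Total value = 71.

71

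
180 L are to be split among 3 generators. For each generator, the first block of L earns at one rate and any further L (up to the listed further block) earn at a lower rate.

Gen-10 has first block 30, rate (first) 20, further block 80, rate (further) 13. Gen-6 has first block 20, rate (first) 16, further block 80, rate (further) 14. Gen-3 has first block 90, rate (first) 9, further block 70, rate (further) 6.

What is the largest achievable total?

2690

Order all 6 blocks by rate: Gen-10/tier1 20 > Gen-6/tier1 16 > Gen-6/tier2 14 > Gen-10/tier2 13 > Gen-3/tier1 9 > Gen-3/tier2 6.
Gen-10 tier1 at 20: fill all 30 ; 150 left.
Gen-6 tier1 at 16: fill all 20 ; 130 left.
Gen-6/tier2 (14): +80 ; 50 left.
Gen-10 tier2 at 13: only 50 left, fill 50.
Total = 20×30 + 16×20 + 14×80 + 13×50 = 2690.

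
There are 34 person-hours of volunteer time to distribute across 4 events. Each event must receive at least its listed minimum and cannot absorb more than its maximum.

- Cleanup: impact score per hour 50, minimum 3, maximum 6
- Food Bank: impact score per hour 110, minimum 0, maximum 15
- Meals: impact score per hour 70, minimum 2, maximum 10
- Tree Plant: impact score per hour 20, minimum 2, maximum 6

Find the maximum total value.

2710

Meeting every minimum uses 3+0+2+2 = 7 person-hours, leaving 27.
Highest impact score per hour first: Food Bank 110 > Meals 70 > Cleanup 50 > Tree Plant 20.
Give Food Bank 15 more to hit its cap of 15 ; 12 left.
Give Meals 8 more to hit its cap of 10 ; 4 left.
Give Cleanup 3 more to hit its cap of 6 ; 1 left.
Tree Plant: +1 (room for 4) → 3. Pool exhausted.
Total = 50×6 + 110×15 + 70×10 + 20×3 = 2710.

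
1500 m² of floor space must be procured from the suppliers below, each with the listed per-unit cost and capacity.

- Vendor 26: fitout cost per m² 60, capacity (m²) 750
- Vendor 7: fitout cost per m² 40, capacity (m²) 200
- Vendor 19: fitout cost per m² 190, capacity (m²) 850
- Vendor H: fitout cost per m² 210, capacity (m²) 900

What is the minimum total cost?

157500

Cheapest first:
Take 200 from Vendor 7 at 40 → need 1300 more.
Vendor 26 at 60: take all 750 m² → 550 still needed.
Take 550 from Vendor 19 at 190 to finish.
Vendor H: unused.
Cost = 200×40 + 750×60 + 550×190 = 157500.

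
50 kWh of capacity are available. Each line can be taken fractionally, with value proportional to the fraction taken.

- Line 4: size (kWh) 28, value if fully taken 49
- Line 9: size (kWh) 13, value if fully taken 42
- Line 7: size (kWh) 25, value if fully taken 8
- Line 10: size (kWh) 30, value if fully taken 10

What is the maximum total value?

Rank by value-to-size ratio: Line 9 42/13≈3.23, Line 4 49/28≈1.75, Line 10 10/30≈0.333, Line 7 8/25≈0.32.
All 13 kWh of Line 9 fit (value 42) → 37 remain.
Line 4: take in full, 28 kWh for value 49 → 9 left.
Only 9 kWh remain; take 9/30 of Line 10 for value 10×9/30 = 3.
Total value = 94.

94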